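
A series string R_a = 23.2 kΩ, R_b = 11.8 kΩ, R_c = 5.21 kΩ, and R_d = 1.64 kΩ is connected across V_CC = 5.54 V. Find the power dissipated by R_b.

ΣR = 41.85 kΩ → I = 5.54/41.85 = 0.1324 mA.
P = I²R = 0.01752 × 11.8 = 0.2068 mW.

P ≈ 0.207 mW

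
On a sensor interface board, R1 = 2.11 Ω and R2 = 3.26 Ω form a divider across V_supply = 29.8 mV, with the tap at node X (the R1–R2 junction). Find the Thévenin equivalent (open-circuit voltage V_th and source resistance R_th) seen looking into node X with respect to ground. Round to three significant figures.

With X open, the divider is unloaded: V_th = 29.8 × 3.26/5.370 = 18.09 mV.
Zeroing V_supply shorts the top of R1 to ground, so R_th = R1 ‖ R2 = 1.281 Ω.

V_th ≈ 18.1 mV, R_th ≈ 1.28 Ω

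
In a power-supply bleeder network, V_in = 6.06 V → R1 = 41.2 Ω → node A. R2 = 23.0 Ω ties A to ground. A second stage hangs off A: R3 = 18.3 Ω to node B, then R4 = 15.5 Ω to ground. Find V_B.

V_B ≈ 0.693 V

Looking into the second stage from A: R3 + R4 = 33.80 Ω appears in parallel with R2.
Effective lower resistance at A: R2 ‖ 33.80 = 13.69 Ω.
So V_A = 6.06 × 0.2494 = 1.511 V.
V_B = V_A × 0.4586 = 0.6930 V.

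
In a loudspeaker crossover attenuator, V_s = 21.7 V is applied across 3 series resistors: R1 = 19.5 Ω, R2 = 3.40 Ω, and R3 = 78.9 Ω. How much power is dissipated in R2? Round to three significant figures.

Series current I = V_s/ΣR = 21.7/101.8 = 0.2132 A.
P(R2) = I²·R2 = (0.2132)² × 3.40 = 0.1545 W.

P ≈ 0.154 W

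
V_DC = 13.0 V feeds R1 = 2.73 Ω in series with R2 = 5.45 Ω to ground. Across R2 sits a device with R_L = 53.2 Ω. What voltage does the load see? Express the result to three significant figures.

V_out ≈ 8.38 V

R2 ‖ R_L = (5.45 × 53.2)/(5.45 + 53.2) = 4.944 Ω.
Now apply the divider: V_out = 13.0 × 0.6442 = 8.375 V.
(Unloaded it would be 8.66 V; the load pulls it down.)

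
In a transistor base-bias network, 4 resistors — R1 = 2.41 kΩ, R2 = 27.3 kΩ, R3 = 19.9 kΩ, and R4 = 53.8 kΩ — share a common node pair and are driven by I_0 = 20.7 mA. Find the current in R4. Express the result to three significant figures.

I ≈ 0.739 mA

Conductances: ΣG = 1/2.41 + 1/27.3 + 1/19.9 + 1/53.8 = 0.5204 (1/kΩ).
By the current-divider rule, I = I_0 · G_k/ΣG = 20.7 × 0.03572 = 0.7393 mA.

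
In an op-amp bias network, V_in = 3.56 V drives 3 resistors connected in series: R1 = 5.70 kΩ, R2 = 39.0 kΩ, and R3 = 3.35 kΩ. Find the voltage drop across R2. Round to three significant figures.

V ≈ 2.89 V

Series total: ΣR = 5.70 + 39.0 + 3.35 = 48.05 kΩ.
By the voltage-divider rule, V = 3.56 × 39.00/48.05 = 2.889 V.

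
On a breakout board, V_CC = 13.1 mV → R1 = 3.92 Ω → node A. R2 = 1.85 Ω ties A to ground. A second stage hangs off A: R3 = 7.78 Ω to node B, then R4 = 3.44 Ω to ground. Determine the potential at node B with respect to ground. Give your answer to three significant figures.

Node A sees R2 in parallel with the series input of stage 2, R3 + R4 = 11.22 Ω.
R2 ‖ (R3+R4) = 1.588 Ω.
First divider: V_A = V_CC · 1.588/(3.92 + 1.588) = 3.777 mV.
Then the unloaded second divider: V_B = V_A × R4/(R3+R4) = 3.777 × 0.3066 = 1.158 mV.

V_B ≈ 1.16 mV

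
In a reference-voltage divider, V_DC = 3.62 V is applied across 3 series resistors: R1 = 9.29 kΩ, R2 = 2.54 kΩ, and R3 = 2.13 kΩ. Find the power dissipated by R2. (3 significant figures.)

ΣR = 13.96 kΩ → I = 3.62/13.96 = 0.2593 mA.
P = I²R = 0.06724 × 2.54 = 0.1708 mW.

P ≈ 0.171 mW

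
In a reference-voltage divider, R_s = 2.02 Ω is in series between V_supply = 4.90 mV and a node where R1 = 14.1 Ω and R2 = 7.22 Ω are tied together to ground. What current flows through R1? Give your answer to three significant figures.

I ≈ 0.244 mA

Equivalent of the parallel group: R_p = 4.775 Ω.
V_A = 4.90 × 4.775/6.795 = 3.443 mV.
Branch current I = V_A/R1 = 3.443/14.1 = 0.2442 mA.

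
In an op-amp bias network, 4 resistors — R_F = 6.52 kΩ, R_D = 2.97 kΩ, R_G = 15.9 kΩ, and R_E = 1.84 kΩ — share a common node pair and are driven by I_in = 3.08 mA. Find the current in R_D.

Total conductance ΣG = 1/6.52 + 1/2.97 + 1/15.9 + 1/1.84 = 1.096 (units of 1/kΩ).
R_D takes the fraction G_k/ΣG = 0.3367/1.096 = 0.3071, so I = 3.08 × 0.3071 = 0.9458 mA.

I ≈ 0.946 mA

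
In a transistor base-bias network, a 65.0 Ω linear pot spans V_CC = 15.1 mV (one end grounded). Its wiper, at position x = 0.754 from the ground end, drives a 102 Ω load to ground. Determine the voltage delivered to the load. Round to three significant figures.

Split the track: R_lower = x·R_p = 49.01 Ω, R_upper = (1−x)·R_p = 15.99 Ω.
Lower segment in parallel with the load: 49.01 ‖ 102 = 33.10 Ω.
Then V_out = V_CC · 33.10/(15.99 + 33.10) = 10.18 mV.

V_out ≈ 10.2 mV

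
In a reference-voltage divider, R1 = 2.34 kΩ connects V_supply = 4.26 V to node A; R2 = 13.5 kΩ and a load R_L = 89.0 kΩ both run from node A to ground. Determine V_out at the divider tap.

R2 ‖ R_L = (13.5 × 89.0)/(13.5 + 89.0) = 11.72 kΩ.
Voltage divider with the loaded lower leg: V_out = 4.26 × 11.72/(2.34 + 11.72) = 4.26 × 0.8336 = 3.551 V.
(Unloaded it would be 3.63 V; the load pulls it down.)

V_out ≈ 3.55 V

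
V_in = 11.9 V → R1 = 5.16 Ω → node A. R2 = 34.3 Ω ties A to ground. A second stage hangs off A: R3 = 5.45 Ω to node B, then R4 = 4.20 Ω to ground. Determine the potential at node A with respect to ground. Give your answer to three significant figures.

Looking into the second stage from A: R3 + R4 = 9.650 Ω appears in parallel with R2.
Effective lower resistance at A: R2 ‖ 9.650 = 7.531 Ω.
V_A = 11.9 × 7.531/(5.16 + 7.531) = 7.062 V.

V_A ≈ 7.06 V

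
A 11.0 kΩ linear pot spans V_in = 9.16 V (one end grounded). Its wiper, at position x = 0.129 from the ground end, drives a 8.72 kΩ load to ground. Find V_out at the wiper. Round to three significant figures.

The pot divides into 9.581 kΩ above the wiper and 1.419 kΩ below.
Lower segment in parallel with the load: 1.419 ‖ 8.72 = 1.220 kΩ.
V_out = 9.16 × 1.220/(9.581 + 1.220) = 1.035 V.

V_out ≈ 1.03 V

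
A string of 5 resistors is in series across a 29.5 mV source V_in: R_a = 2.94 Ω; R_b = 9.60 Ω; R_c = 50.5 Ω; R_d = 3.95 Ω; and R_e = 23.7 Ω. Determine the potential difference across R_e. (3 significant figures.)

Total series resistance ΣR = 2.94 + 9.60 + 50.5 + 3.95 + 23.7 = 90.69 Ω.
V = V_in · R/ΣR = 29.5 × 0.2613 = 7.709 mV.

V ≈ 7.71 mV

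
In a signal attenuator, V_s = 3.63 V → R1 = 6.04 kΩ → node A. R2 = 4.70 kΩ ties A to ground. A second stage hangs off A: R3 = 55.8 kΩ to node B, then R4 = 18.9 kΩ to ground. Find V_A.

V_A ≈ 1.53 V

Looking into the second stage from A: R3 + R4 = 74.70 kΩ appears in parallel with R2.
R2 ‖ (R3+R4) = 4.422 kΩ.
First divider: V_A = V_s · 4.422/(6.04 + 4.422) = 1.534 V.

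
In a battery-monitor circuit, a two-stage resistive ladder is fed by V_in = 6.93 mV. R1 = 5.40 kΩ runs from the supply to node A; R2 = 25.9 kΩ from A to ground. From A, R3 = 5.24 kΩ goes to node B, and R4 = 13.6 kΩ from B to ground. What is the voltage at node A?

The second stage (R3 + R4 = 18.84 kΩ) loads node A in parallel with R2.
R2 ‖ (R3+R4) = 10.91 kΩ.
So V_A = 6.93 × 0.6688 = 4.635 mV.

V_A ≈ 4.64 mV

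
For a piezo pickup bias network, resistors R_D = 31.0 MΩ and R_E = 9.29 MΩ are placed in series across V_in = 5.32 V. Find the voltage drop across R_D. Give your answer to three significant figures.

ΣR = 31.0 + 9.29 = 40.29 MΩ.
V = V_in · R/ΣR = 5.32 × 0.7694 = 4.093 V.

V ≈ 4.09 V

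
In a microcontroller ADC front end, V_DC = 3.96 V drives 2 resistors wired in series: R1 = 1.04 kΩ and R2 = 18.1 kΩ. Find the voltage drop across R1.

V ≈ 0.215 V

Total series resistance ΣR = 1.04 + 18.1 = 19.14 kΩ.
V = V_DC · R/ΣR = 3.96 × 0.05434 = 0.2152 V.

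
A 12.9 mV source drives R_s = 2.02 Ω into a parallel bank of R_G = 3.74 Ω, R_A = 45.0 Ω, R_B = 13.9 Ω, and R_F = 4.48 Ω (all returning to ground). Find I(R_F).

I ≈ 1.32 mA

Equivalent of the parallel group: R_p = 1.710 Ω.
V_A = 12.9 × 1.710/3.730 = 5.914 mV.
Branch current I = V_A/R_F = 5.914/4.48 = 1.320 mA.
(Check via current divider: I_total = 3.458 mA; share G_k/ΣG = 0.3817 → same result.)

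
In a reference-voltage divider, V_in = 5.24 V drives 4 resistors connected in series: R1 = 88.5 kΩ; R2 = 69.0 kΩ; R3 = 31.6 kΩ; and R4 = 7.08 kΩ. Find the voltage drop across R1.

V ≈ 2.36 V

Series total: ΣR = 88.5 + 69.0 + 31.6 + 7.08 = 196.2 kΩ.
V = V_in · R/ΣR = 5.24 × 0.4511 = 2.364 V.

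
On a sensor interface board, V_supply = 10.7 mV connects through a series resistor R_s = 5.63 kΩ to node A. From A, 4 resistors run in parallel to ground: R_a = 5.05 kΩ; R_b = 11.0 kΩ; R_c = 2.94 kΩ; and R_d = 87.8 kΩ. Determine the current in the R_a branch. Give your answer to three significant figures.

Parallel bank: R_p = 1/(1/5.05 + 1/11.0 + 1/2.94 + 1/87.8) = 1.561 kΩ.
V_A by voltage divider: V_A = 10.7 × 1.561/(5.63 + 1.561) = 2.323 mV.
I(R_a) = V_A / R_a = 2.323/5.05 = 0.4600 µA.
(Check via current divider: I_total = 1.488 µA; share G_k/ΣG = 0.3092 → same result.)

I ≈ 0.460 µA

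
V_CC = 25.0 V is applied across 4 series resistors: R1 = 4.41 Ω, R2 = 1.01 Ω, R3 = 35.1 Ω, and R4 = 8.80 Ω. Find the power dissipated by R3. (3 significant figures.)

The common current is I = 25.0/49.32 = 0.5069 A.
P(R3) = I²·R3 = (0.5069)² × 35.1 = 9.019 W.

P ≈ 9.02 W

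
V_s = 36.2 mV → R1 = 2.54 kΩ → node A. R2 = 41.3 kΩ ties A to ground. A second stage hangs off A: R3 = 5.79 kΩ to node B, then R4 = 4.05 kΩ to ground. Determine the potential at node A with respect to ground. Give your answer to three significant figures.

Looking into the second stage from A: R3 + R4 = 9.840 kΩ appears in parallel with R2.
Effective lower resistance at A: R2 ‖ 9.840 = 7.947 kΩ.
So V_A = 36.2 × 0.7578 = 27.43 mV.

V_A ≈ 27.4 mV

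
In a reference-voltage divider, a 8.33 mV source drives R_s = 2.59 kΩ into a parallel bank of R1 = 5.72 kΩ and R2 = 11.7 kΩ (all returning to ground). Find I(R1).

I ≈ 0.870 µA

Equivalent of the parallel group: R_p = 3.842 kΩ.
Node voltage V_A = V_s · R_p/(R_s + R_p) = 8.33 × 0.5973 = 4.976 mV.
I(R1) = V_A / R1 = 4.976/5.72 = 0.8699 µA.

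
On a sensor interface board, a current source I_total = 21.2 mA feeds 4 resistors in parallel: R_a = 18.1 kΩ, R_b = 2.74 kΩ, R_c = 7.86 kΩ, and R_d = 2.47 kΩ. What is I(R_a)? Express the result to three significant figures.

ΣG = 1/18.1 + 1/2.74 + 1/7.86 + 1/2.47 = 0.9523.
Current divider: I(R_a) = I_total · G_k/ΣG = 21.2 × (0.05525/0.9523) = 21.2 × 0.05802 = 1.230 mA.

I ≈ 1.23 mA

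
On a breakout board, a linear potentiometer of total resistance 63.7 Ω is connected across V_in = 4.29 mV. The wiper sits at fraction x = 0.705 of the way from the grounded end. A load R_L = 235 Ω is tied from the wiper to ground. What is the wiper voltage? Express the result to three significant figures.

V_out ≈ 2.86 mV

The pot divides into 18.79 Ω above the wiper and 44.91 Ω below.
R_L loads the lower segment: effective lower R = 37.70 Ω.
V_out = 4.29 × 37.70/(18.79 + 37.70) = 2.863 mV.
(Unloaded: V_out = x·V_in = 3.02 mV.)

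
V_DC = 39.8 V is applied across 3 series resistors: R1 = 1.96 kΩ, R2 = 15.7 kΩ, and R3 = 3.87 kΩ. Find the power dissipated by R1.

Series current I = V_DC/ΣR = 39.8/21.53 = 1.849 mA.
P(R1) = I²·R1 = (1.849)² × 1.96 = 6.698 mW.

P ≈ 6.70 mW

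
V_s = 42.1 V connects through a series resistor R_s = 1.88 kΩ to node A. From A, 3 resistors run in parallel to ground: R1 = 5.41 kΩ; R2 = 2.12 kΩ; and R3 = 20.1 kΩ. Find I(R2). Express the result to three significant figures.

Parallel bank: R_p = 1/(1/5.41 + 1/2.12 + 1/20.1) = 1.416 kΩ.
Node voltage V_A = V_s · R_p/(R_s + R_p) = 42.1 × 0.4296 = 18.09 V.
Branch current I = V_A/R2 = 18.09/2.12 = 8.531 mA.

I ≈ 8.53 mA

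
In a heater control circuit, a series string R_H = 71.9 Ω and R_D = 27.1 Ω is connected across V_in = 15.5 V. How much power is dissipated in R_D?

ΣR = 99.00 Ω → I = 15.5/99.00 = 0.1566 A.
P = I²R = 0.02451 × 27.1 = 0.6643 W.

P ≈ 0.664 W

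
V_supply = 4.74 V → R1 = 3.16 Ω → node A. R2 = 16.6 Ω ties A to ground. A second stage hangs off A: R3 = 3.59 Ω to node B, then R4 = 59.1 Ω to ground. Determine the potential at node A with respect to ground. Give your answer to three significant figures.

V_A ≈ 3.82 V

Node A sees R2 in parallel with the series input of stage 2, R3 + R4 = 62.69 Ω.
R2 ‖ (R3+R4) = 13.12 Ω.
First divider: V_A = V_supply · 13.12/(3.16 + 13.12) = 3.820 V.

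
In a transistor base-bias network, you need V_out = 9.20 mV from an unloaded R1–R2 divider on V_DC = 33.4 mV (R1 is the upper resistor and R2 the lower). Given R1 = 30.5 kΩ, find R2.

The divider ratio is R2/(R1+R2) = 9.20/33.4 = 0.2754.
R2 = R1 · 0.2754/(1 − 0.2754) = 11.60 kΩ.

R2 ≈ 11.6 kΩ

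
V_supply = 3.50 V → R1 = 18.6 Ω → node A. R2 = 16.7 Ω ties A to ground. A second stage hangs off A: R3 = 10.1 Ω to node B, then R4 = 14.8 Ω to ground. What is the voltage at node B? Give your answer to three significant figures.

The second stage (R3 + R4 = 24.90 Ω) loads node A in parallel with R2.
Effective lower resistance at A: R2 ‖ 24.90 = 9.996 Ω.
First divider: V_A = V_supply · 9.996/(18.6 + 9.996) = 1.223 V.
V_B = V_A × 0.5944 = 0.7272 V.

V_B ≈ 0.727 V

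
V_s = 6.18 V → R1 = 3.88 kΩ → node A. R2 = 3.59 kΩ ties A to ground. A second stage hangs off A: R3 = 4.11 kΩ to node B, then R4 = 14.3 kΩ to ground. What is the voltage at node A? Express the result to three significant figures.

V_A ≈ 2.70 V

The second stage (R3 + R4 = 18.41 kΩ) loads node A in parallel with R2.
R2 ‖ (R3+R4) = 3.004 kΩ.
So V_A = 6.18 × 0.4364 = 2.697 V.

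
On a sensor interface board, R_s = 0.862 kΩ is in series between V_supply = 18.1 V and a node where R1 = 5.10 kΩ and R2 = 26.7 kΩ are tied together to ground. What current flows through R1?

I ≈ 2.95 mA

Combine the parallel branches: R_p = (1/5.10 + 1/26.7)⁻¹ = 4.282 kΩ.
V_A by voltage divider: V_A = 18.1 × 4.282/(0.862 + 4.282) = 15.07 V.
Branch current I = V_A/R1 = 15.07/5.10 = 2.954 mA.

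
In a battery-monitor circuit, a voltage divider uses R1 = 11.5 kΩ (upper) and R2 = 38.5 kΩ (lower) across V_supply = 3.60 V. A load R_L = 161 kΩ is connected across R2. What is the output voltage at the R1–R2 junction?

V_out ≈ 2.63 V

First combine the lower leg with the load: R2 ‖ R_L = 31.07 kΩ.
Now apply the divider: V_out = 3.60 × 0.7299 = 2.627 V.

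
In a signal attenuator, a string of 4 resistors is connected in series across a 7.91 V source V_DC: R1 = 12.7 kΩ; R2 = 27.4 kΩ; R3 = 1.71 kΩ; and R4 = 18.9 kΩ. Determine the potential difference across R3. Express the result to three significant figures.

V ≈ 0.223 V

Series total: ΣR = 12.7 + 27.4 + 1.71 + 18.9 = 60.71 kΩ.
Voltage divider: V = V_DC · (1.710 / 60.71) = 7.91 × 0.02817 = 0.2228 V.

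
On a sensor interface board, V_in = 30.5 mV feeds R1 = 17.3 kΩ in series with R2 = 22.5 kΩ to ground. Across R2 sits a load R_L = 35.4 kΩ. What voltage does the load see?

V_out ≈ 13.5 mV

R2 ‖ R_L = (22.5 × 35.4)/(22.5 + 35.4) = 13.76 kΩ.
Then V_out = V_in · R2'/(R1 + R2') = 30.5 × 13.76/31.06 = 13.51 mV.
(Unloaded it would be 17.2 mV; the load pulls it down.)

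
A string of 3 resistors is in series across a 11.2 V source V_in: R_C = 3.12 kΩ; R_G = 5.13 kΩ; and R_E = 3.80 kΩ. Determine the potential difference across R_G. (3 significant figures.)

Series total: ΣR = 3.12 + 5.13 + 3.80 = 12.05 kΩ.
By the voltage-divider rule, V = 11.2 × 5.130/12.05 = 4.768 V.

V ≈ 4.77 V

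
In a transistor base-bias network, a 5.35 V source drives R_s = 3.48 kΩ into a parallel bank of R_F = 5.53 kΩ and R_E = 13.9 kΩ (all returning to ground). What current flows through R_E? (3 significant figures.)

I ≈ 0.205 mA

Equivalent of the parallel group: R_p = 3.956 kΩ.
V_A = 5.35 × 3.956/7.436 = 2.846 V.
Branch current I = V_A/R_E = 2.846/13.9 = 0.2048 mA.
(Equivalently: I_total = 0.7195 mA, then current-divider fraction G_k/ΣG = 0.2846.)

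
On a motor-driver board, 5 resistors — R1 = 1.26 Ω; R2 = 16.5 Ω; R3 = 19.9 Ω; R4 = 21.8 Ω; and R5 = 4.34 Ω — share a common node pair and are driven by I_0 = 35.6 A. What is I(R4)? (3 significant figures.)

ΣG = 1/1.26 + 1/16.5 + 1/19.9 + 1/21.8 + 1/4.34 = 1.181.
Current divider: I(R4) = I_0 · G_k/ΣG = 35.6 × (0.04587/1.181) = 35.6 × 0.03885 = 1.383 A.

I ≈ 1.38 A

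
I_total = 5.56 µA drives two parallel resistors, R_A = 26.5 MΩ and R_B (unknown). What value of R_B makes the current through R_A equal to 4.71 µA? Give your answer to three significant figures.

R_B ≈ 147 MΩ

In a two-way split, I_A/I_total = R_B/(R_A + R_B).
4.71/5.56 = R_B/(R_A + R_B) → R_B = R_A · (0.8471)/(1 − 0.8471) = 26.5 × 5.541 = 146.8 MΩ.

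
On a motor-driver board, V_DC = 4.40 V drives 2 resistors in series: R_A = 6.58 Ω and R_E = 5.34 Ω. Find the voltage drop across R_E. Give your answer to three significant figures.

Series total: ΣR = 6.58 + 5.34 = 11.92 Ω.
By the voltage-divider rule, V = 4.40 × 5.340/11.92 = 1.971 V.

V ≈ 1.97 V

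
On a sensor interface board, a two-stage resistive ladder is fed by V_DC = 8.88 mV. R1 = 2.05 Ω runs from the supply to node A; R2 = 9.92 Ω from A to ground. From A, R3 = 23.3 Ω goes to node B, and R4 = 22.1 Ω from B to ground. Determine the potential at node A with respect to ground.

Looking into the second stage from A: R3 + R4 = 45.40 Ω appears in parallel with R2.
R2 ‖ (R3+R4) = 8.141 Ω.
So V_A = 8.88 × 0.7988 = 7.094 mV.

V_A ≈ 7.09 mV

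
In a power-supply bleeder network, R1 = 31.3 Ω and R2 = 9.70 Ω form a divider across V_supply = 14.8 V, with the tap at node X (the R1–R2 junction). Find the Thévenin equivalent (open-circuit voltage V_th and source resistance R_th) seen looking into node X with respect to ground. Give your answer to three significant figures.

Open-circuit (no load on X): V_th = V_supply · R2/(R1 + R2) = 14.8 × 9.70/(31.30 + 9.70) = 3.501 V.
Zeroing V_supply shorts the top of R1 to ground, so R_th = R1 ‖ R2 = 7.405 Ω.

V_th ≈ 3.50 V, R_th ≈ 7.41 Ω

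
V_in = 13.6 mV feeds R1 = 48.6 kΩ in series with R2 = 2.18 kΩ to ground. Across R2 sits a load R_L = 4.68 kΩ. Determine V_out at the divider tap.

V_out ≈ 0.404 mV

First combine the lower leg with the load: R2 ‖ R_L = 1.487 kΩ.
Then V_out = V_in · R2'/(R1 + R2') = 13.6 × 1.487/50.09 = 0.4038 mV.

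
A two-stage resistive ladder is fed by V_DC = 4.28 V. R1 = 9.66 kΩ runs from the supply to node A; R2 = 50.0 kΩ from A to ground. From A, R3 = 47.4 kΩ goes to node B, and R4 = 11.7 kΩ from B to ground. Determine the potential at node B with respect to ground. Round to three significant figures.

V_B ≈ 0.625 V

Looking into the second stage from A: R3 + R4 = 59.10 kΩ appears in parallel with R2.
R2 ‖ (R3+R4) = 27.09 kΩ.
First divider: V_A = V_DC · 27.09/(9.66 + 27.09) = 3.155 V.
Stage 2 is unloaded, so V_B = V_A · R4/(R3+R4) = 3.155 × 11.7/59.10 = 0.6246 V.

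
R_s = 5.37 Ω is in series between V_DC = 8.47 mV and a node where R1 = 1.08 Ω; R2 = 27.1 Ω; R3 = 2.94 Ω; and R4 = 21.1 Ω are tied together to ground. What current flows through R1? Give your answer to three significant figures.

Parallel bank: R_p = 1/(1/1.08 + 1/27.1 + 1/2.94 + 1/21.1) = 0.7405 Ω.
Node voltage V_A = V_DC · R_p/(R_s + R_p) = 8.47 × 0.1212 = 1.026 mV.
I(R1) = V_A / R1 = 1.026/1.08 = 0.9505 mA.

I ≈ 0.950 mA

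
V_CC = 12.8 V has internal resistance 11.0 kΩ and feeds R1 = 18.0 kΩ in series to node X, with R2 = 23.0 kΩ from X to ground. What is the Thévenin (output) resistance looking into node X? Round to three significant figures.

R1' = 11.0 + 18.0 = 29.00 kΩ (source resistance + R1).
Zeroing V_CC shorts the top of R1' to ground, so R_th = R1' ‖ R2 = 12.83 kΩ.

R_th ≈ 12.8 kΩ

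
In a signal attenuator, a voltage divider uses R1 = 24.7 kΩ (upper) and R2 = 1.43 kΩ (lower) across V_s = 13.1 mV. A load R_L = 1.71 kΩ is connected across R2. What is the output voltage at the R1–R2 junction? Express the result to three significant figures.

The load sits in parallel with R2, giving an effective lower resistance R2' = R2·R_L/(R2+R_L) = 0.7788 kΩ.
Then V_out = V_s · R2'/(R1 + R2') = 13.1 × 0.7788/25.48 = 0.4004 mV.

V_out ≈ 0.400 mV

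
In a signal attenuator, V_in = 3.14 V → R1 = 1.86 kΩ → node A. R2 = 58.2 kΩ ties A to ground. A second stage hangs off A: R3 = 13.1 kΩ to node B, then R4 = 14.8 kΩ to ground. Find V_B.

Node A sees R2 in parallel with the series input of stage 2, R3 + R4 = 27.90 kΩ.
Effective lower resistance at A: R2 ‖ 27.90 = 18.86 kΩ.
So V_A = 3.14 × 0.9102 = 2.858 V.
V_B = V_A × 0.5305 = 1.516 V.

V_B ≈ 1.52 V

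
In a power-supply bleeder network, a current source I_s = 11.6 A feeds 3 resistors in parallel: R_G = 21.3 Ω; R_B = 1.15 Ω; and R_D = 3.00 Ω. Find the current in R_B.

I ≈ 8.07 A

ΣG = 1/21.3 + 1/1.15 + 1/3.00 = 1.250.
Current divider: I(R_B) = I_s · G_k/ΣG = 11.6 × (0.8696/1.250) = 11.6 × 0.6957 = 8.071 A.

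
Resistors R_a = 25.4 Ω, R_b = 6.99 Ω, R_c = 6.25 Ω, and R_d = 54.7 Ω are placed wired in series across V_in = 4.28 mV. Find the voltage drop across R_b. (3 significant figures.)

Total series resistance ΣR = 25.4 + 6.99 + 6.25 + 54.7 = 93.34 Ω.
By the voltage-divider rule, V = 4.28 × 6.990/93.34 = 0.3205 mV.

V ≈ 0.321 mV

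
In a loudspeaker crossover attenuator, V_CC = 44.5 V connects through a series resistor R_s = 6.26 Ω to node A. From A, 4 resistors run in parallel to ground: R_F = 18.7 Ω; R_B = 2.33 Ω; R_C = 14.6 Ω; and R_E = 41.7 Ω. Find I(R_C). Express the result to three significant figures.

Equivalent of the parallel group: R_p = 1.739 Ω.
V_A = 44.5 × 1.739/7.999 = 9.673 V.
I(R_C) = V_A / R_C = 9.673/14.6 = 0.6625 A.
(Check via current divider: I_total = 5.563 A; share G_k/ΣG = 0.1191 → same result.)

I ≈ 0.663 A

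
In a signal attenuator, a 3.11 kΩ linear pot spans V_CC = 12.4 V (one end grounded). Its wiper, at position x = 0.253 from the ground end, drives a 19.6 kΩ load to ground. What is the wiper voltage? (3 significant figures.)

V_out ≈ 3.05 V

The pot divides into 2.323 kΩ above the wiper and 0.7868 kΩ below.
R_L loads the lower segment: effective lower R = 0.7565 kΩ.
Then V_out = V_CC · 0.7565/(2.323 + 0.7565) = 3.046 V.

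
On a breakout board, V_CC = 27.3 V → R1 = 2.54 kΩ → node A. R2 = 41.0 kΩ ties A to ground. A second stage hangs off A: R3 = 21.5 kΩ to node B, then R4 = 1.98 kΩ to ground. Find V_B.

V_B ≈ 1.97 V

Looking into the second stage from A: R3 + R4 = 23.48 kΩ appears in parallel with R2.
R2 ‖ (R3+R4) = 14.93 kΩ.
First divider: V_A = V_CC · 14.93/(2.54 + 14.93) = 23.33 V.
Then the unloaded second divider: V_B = V_A × R4/(R3+R4) = 23.33 × 0.08433 = 1.967 V.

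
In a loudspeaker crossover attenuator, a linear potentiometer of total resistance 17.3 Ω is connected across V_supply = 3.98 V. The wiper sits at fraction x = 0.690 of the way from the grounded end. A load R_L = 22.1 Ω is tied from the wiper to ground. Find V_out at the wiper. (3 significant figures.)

V_out ≈ 2.35 V

Lower segment x·R_p = 11.94 Ω; upper segment (1−x)·R_p = 5.363 Ω.
(x·R_p) ‖ R_L = 7.751 Ω.
V_out = 3.98 × 7.751/(5.363 + 7.751) = 2.352 V.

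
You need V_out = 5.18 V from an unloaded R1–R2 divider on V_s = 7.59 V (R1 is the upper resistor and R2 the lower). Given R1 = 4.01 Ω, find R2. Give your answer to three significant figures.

R2 ≈ 8.62 Ω

V_out/V_s = R2/(R1+R2) = 0.6825.
Rearranging, R2 = R1·k/(1−k) = 4.01 × 2.149 = 8.619 Ω.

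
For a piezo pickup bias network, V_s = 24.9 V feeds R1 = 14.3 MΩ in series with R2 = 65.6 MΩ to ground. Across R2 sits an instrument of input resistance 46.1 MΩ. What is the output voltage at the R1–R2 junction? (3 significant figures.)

R2 ‖ R_L = (65.6 × 46.1)/(65.6 + 46.1) = 27.07 MΩ.
Then V_out = V_s · R2'/(R1 + R2') = 24.9 × 27.07/41.37 = 16.29 V.

V_out ≈ 16.3 V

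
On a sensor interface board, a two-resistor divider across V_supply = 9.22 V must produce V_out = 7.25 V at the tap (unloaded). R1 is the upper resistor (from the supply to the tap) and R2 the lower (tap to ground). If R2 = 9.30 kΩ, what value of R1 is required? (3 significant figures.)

R1 ≈ 2.53 kΩ

V_out/V_supply = R2/(R1+R2) = 0.7863.
Rearranging, R1 = R2·(1−k)/k = 9.30 × 0.2717 = 2.527 kΩ.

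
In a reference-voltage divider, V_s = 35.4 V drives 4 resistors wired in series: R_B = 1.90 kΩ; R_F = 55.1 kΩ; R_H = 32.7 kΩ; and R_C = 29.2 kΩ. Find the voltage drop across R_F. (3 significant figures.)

V ≈ 16.4 V

Series total: ΣR = 1.90 + 55.1 + 32.7 + 29.2 = 118.9 kΩ.
By the voltage-divider rule, V = 35.4 × 55.10/118.9 = 16.40 V.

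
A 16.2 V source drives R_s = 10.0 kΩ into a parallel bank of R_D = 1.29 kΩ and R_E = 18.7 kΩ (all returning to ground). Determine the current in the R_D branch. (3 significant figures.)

I ≈ 1.35 mA

Combine the parallel branches: R_p = (1/1.29 + 1/18.7)⁻¹ = 1.207 kΩ.
V_A by voltage divider: V_A = 16.2 × 1.207/(10.0 + 1.207) = 1.744 V.
I(R_D) = V_A / R_D = 1.744/1.29 = 1.352 mA.
(Check via current divider: I_total = 1.446 mA; share G_k/ΣG = 0.9355 → same result.)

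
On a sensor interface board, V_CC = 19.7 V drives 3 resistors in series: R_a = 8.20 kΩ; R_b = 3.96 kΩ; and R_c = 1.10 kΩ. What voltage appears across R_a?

Series total: ΣR = 8.20 + 3.96 + 1.10 = 13.26 kΩ.
By the voltage-divider rule, V = 19.7 × 8.200/13.26 = 12.18 V.

V ≈ 12.2 V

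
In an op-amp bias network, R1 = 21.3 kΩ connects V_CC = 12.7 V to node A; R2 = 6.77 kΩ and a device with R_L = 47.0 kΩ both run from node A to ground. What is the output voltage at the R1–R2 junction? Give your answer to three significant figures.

V_out ≈ 2.76 V

R2 ‖ R_L = (6.77 × 47.0)/(6.77 + 47.0) = 5.918 kΩ.
Then V_out = V_CC · R2'/(R1 + R2') = 12.7 × 5.918/27.22 = 2.761 V.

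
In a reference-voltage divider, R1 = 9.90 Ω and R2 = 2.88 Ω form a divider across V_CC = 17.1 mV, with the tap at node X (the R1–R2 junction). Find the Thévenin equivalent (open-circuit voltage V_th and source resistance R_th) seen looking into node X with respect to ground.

V_th is the unloaded tap voltage: V_CC · R2/(R1+R2) = 17.1 × 0.2254 = 3.854 mV.
Zeroing V_CC shorts the top of R1 to ground, so R_th = R1 ‖ R2 = 2.231 Ω.

V_th ≈ 3.85 mV, R_th ≈ 2.23 Ω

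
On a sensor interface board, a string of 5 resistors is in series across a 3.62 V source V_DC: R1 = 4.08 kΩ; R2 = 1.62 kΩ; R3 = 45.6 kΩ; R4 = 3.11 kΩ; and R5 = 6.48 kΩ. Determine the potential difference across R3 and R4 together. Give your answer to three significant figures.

V ≈ 2.90 V

Total series resistance ΣR = 4.08 + 1.62 + 45.6 + 3.11 + 6.48 = 60.89 kΩ.
R_{R3..R4} = 45.6 + 3.11 = 48.71 kΩ.
By the voltage-divider rule, V = 3.62 × 48.71/60.89 = 2.896 V.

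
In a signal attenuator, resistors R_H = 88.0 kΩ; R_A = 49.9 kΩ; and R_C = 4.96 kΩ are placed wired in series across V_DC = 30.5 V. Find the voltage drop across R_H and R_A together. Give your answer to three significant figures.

Series total: ΣR = 88.0 + 49.9 + 4.96 = 142.9 kΩ.
R_{R_H..R_A} = 88.0 + 49.9 = 137.9 kΩ.
V = V_DC · R/ΣR = 30.5 × 0.9653 = 29.44 V.

V ≈ 29.4 V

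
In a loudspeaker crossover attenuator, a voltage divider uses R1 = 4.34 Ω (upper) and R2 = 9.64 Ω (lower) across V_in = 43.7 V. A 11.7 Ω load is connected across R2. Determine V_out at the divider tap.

V_out ≈ 24.0 V

First combine the lower leg with the load: R2 ‖ R_L = 5.285 Ω.
Now apply the divider: V_out = 43.7 × 0.5491 = 24.00 V.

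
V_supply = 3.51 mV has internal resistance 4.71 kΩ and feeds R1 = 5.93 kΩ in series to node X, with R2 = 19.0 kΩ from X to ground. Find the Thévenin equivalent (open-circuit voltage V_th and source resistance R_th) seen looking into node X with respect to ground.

V_th ≈ 2.25 mV, R_th ≈ 6.82 kΩ

R1' = 4.71 + 5.93 = 10.64 kΩ (source resistance + R1).
With X open, the divider is unloaded: V_th = 3.51 × 19.0/29.64 = 2.250 mV.
With V_supply suppressed (replaced by a short), R_th = R1' ‖ R2 = (10.64 × 19.0)/(10.64 + 19.0) = 6.821 kΩ.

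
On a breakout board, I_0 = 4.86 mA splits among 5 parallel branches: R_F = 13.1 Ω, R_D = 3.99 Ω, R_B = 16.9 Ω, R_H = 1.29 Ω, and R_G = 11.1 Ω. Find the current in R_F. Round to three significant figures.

ΣG = 1/13.1 + 1/3.99 + 1/16.9 + 1/1.29 + 1/11.1 = 1.251.
R_F takes the fraction G_k/ΣG = 0.07634/1.251 = 0.06100, so I = 4.86 × 0.06100 = 0.2965 mA.

I ≈ 0.296 mA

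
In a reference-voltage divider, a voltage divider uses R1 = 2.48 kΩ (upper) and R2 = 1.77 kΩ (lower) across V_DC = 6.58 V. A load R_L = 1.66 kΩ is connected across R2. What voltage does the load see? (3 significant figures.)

R2 ‖ R_L = (1.77 × 1.66)/(1.77 + 1.66) = 0.8566 kΩ.
Then V_out = V_DC · R2'/(R1 + R2') = 6.58 × 0.8566/3.337 = 1.689 V.

V_out ≈ 1.69 V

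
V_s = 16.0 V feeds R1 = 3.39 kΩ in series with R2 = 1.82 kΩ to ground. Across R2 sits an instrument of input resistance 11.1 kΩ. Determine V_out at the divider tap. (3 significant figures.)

V_out ≈ 5.05 V

R2 ‖ R_L = (1.82 × 11.1)/(1.82 + 11.1) = 1.564 kΩ.
Voltage divider with the loaded lower leg: V_out = 16.0 × 1.564/(3.39 + 1.564) = 16.0 × 0.3157 = 5.050 V.
(Unloaded it would be 5.59 V; the load pulls it down.)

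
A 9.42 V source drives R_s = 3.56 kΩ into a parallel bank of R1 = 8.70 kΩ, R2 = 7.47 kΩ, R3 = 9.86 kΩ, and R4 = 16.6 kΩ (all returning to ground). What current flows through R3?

Parallel bank: R_p = 1/(1/8.70 + 1/7.47 + 1/9.86 + 1/16.6) = 2.436 kΩ.
Node voltage V_A = V_in · R_p/(R_s + R_p) = 9.42 × 0.4063 = 3.827 V.
I(R3) = V_A / R3 = 3.827/9.86 = 0.3882 mA.
(Check via current divider: I_total = 1.571 mA; share G_k/ΣG = 0.2471 → same result.)

I ≈ 0.388 mA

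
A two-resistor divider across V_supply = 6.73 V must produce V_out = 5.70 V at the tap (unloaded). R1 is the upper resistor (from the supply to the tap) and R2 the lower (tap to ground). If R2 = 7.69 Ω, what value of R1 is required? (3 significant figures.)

R1 ≈ 1.39 Ω

Required fraction k = V_out/V_supply = 0.8470.
R1 = R2·(1/k − 1) = 7.69 × 0.1807 = 1.390 Ω.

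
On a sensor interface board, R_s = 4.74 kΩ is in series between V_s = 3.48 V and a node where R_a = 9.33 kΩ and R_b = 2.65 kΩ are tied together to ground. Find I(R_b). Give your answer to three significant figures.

Combine the parallel branches: R_p = (1/9.33 + 1/2.65)⁻¹ = 2.064 kΩ.
V_A = 3.48 × 2.064/6.804 = 1.056 V.
Branch current I = V_A/R_b = 1.056/2.65 = 0.3983 mA.

I ≈ 0.398 mA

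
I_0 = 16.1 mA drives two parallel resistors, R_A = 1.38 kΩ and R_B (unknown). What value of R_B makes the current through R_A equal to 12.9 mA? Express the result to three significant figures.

The fraction through R_A equals R_B/(R_A+R_B).
12.9/16.1 = R_B/(R_A + R_B) → R_B = R_A · (0.8012)/(1 − 0.8012) = 1.38 × 4.031 = 5.563 kΩ.

R_B ≈ 5.56 kΩ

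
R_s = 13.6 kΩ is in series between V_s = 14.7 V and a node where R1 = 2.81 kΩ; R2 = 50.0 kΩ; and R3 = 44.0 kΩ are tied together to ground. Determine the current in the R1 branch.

I ≈ 0.815 mA

Combine the parallel branches: R_p = (1/2.81 + 1/50.0 + 1/44.0)⁻¹ = 2.509 kΩ.
V_A by voltage divider: V_A = 14.7 × 2.509/(13.6 + 2.509) = 2.289 V.
I(R1) = V_A / R1 = 2.289/2.81 = 0.8147 mA.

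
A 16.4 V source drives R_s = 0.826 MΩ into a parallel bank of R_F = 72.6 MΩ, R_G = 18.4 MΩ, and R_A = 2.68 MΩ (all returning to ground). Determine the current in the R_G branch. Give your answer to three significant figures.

Equivalent of the parallel group: R_p = 2.266 MΩ.
V_A = 16.4 × 2.266/3.092 = 12.02 V.
I(R_G) = V_A / R_G = 12.02/18.4 = 0.6532 µA.

I ≈ 0.653 µA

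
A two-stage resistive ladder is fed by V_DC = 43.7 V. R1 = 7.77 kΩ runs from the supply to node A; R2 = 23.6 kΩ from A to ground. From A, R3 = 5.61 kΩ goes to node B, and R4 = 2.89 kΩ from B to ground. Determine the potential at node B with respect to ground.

Looking into the second stage from A: R3 + R4 = 8.500 kΩ appears in parallel with R2.
R2 ‖ (R3+R4) = 6.249 kΩ.
V_A = 43.7 × 6.249/(7.77 + 6.249) = 19.48 V.
V_B = V_A × 0.3400 = 6.623 V.

V_B ≈ 6.62 V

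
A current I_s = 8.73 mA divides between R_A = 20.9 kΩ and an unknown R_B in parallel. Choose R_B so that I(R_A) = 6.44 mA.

The fraction through R_A equals R_B/(R_A+R_B).
With f = 0.7377, R_B = R_A · f/(1−f) = 20.9 × 2.812 = 58.78 kΩ.

R_B ≈ 58.8 kΩ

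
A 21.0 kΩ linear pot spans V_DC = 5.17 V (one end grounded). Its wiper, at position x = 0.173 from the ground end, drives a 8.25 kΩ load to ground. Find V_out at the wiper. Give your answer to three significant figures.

V_out ≈ 0.656 V

Split the track: R_lower = x·R_p = 3.633 kΩ, R_upper = (1−x)·R_p = 17.37 kΩ.
R_L loads the lower segment: effective lower R = 2.522 kΩ.
V_out = 5.17 × 2.522/(17.37 + 2.522) = 0.6556 V.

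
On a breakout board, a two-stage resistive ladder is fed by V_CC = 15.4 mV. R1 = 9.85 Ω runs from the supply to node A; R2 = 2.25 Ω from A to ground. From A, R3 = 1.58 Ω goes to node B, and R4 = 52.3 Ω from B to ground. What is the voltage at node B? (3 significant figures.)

V_B ≈ 2.69 mV

Looking into the second stage from A: R3 + R4 = 53.88 Ω appears in parallel with R2.
R2 ‖ (R3+R4) = 2.160 Ω.
V_A = 15.4 × 2.160/(9.85 + 2.160) = 2.769 mV.
Then the unloaded second divider: V_B = V_A × R4/(R3+R4) = 2.769 × 0.9707 = 2.688 mV.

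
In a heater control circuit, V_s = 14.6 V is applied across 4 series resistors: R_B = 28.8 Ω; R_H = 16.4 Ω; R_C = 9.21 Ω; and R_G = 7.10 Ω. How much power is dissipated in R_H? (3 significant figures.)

P ≈ 0.924 W

The common current is I = 14.6/61.51 = 0.2374 A.
P(R_H) = I²·R_H = (0.2374)² × 16.4 = 0.9240 W.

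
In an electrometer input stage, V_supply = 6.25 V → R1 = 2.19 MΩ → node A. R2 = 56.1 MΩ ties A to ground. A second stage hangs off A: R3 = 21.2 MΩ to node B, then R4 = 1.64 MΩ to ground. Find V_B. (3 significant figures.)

Node A sees R2 in parallel with the series input of stage 2, R3 + R4 = 22.84 MΩ.
Effective lower resistance at A: R2 ‖ 22.84 = 16.23 MΩ.
First divider: V_A = V_supply · 16.23/(2.19 + 16.23) = 5.507 V.
V_B = V_A × 0.07180 = 0.3954 V.

V_B ≈ 0.395 V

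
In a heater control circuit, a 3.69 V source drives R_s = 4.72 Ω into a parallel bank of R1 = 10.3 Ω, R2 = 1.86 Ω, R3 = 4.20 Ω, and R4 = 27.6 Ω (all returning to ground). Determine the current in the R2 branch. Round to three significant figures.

Combine the parallel branches: R_p = (1/10.3 + 1/1.86 + 1/4.20 + 1/27.6)⁻¹ = 1.100 Ω.
V_A by voltage divider: V_A = 3.69 × 1.100/(4.72 + 1.100) = 0.6974 V.
I(R2) = V_A / R2 = 0.6974/1.86 = 0.3750 A.
(Check via current divider: I_total = 0.6340 A; share G_k/ΣG = 0.5914 → same result.)

I ≈ 0.375 A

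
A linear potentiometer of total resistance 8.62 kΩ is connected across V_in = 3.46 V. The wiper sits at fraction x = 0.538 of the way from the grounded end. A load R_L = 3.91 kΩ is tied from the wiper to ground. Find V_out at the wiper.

V_out ≈ 1.20 V

Split the track: R_lower = x·R_p = 4.638 kΩ, R_upper = (1−x)·R_p = 3.982 kΩ.
R_L loads the lower segment: effective lower R = 2.121 kΩ.
V_out = 3.46 × 2.121/(3.982 + 2.121) = 1.203 V.
(Unloaded: V_out = x·V_in = 1.86 V.)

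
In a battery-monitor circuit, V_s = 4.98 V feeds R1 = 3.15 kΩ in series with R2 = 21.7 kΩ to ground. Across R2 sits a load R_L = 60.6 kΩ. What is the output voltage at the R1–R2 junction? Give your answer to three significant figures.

V_out ≈ 4.16 V

The load sits in parallel with R2, giving an effective lower resistance R2' = R2·R_L/(R2+R_L) = 15.98 kΩ.
Now apply the divider: V_out = 4.98 × 0.8353 = 4.160 V.
(Unloaded it would be 4.35 V; the load pulls it down.)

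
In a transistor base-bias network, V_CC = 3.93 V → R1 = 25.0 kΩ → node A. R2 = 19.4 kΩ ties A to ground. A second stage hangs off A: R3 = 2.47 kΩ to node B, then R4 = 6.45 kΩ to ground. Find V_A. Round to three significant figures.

V_A ≈ 0.772 V

Looking into the second stage from A: R3 + R4 = 8.920 kΩ appears in parallel with R2.
Effective lower resistance at A: R2 ‖ 8.920 = 6.110 kΩ.
V_A = 3.93 × 6.110/(25.0 + 6.110) = 0.7719 V.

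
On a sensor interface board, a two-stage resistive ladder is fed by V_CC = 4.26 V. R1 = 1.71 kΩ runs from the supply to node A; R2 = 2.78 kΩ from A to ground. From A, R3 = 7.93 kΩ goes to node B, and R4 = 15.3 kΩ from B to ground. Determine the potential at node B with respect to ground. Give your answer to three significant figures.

Node A sees R2 in parallel with the series input of stage 2, R3 + R4 = 23.23 kΩ.
Effective lower resistance at A: R2 ‖ 23.23 = 2.483 kΩ.
First divider: V_A = V_CC · 2.483/(1.71 + 2.483) = 2.523 V.
Stage 2 is unloaded, so V_B = V_A · R4/(R3+R4) = 2.523 × 15.3/23.23 = 1.661 V.

V_B ≈ 1.66 V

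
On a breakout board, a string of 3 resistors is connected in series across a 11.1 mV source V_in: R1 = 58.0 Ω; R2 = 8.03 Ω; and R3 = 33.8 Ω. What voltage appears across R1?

V ≈ 6.45 mV

Series total: ΣR = 58.0 + 8.03 + 33.8 = 99.83 Ω.
V = V_in · R/ΣR = 11.1 × 0.5810 = 6.449 mV.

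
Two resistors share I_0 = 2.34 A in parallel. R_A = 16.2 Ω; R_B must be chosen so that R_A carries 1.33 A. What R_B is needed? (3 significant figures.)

R_B ≈ 21.3 Ω

In a two-way split, I_A/I_0 = R_B/(R_A + R_B).
1.33/2.34 = R_B/(R_A + R_B) → R_B = R_A · (0.5684)/(1 − 0.5684) = 16.2 × 1.317 = 21.33 Ω.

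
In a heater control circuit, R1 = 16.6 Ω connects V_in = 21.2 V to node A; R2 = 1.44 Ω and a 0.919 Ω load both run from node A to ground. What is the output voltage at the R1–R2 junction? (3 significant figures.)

V_out ≈ 0.693 V

The load sits in parallel with R2, giving an effective lower resistance R2' = R2·R_L/(R2+R_L) = 0.5610 Ω.
Voltage divider with the loaded lower leg: V_out = 21.2 × 0.5610/(16.6 + 0.5610) = 21.2 × 0.03269 = 0.6930 V.
(Unloaded it would be 1.69 V; the load pulls it down.)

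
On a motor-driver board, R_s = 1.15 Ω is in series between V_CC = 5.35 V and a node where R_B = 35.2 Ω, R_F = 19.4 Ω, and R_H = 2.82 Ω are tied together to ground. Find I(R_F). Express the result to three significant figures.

Equivalent of the parallel group: R_p = 2.301 Ω.
V_A by voltage divider: V_A = 5.35 × 2.301/(1.15 + 2.301) = 3.567 V.
I(R_F) = V_A / R_F = 3.567/19.4 = 0.1839 A.
(Check via current divider: I_total = 1.550 A; share G_k/ΣG = 0.1186 → same result.)

I ≈ 0.184 A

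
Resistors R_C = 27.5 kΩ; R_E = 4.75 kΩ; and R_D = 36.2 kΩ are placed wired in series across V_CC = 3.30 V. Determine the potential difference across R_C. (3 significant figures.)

Series total: ΣR = 27.5 + 4.75 + 36.2 = 68.45 kΩ.
Voltage divider: V = V_CC · (27.50 / 68.45) = 3.30 × 0.4018 = 1.326 V.

V ≈ 1.33 V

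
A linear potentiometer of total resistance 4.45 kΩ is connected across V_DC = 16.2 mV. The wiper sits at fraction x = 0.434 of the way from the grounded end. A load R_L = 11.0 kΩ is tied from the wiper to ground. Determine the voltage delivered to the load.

The pot divides into 2.519 kΩ above the wiper and 1.931 kΩ below.
R_L loads the lower segment: effective lower R = 1.643 kΩ.
Loaded-divider output: V_out = 16.2 × 0.3948 = 6.395 mV.

V_out ≈ 6.40 mV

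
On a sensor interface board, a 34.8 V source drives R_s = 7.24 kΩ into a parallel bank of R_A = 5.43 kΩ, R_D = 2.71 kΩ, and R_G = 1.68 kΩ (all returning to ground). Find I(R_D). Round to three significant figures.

I ≈ 1.38 mA

Combine the parallel branches: R_p = (1/5.43 + 1/2.71 + 1/1.68)⁻¹ = 0.8708 kΩ.
Node voltage V_A = V_supply · R_p/(R_s + R_p) = 34.8 × 0.1074 = 3.736 V.
Branch current I = V_A/R_D = 3.736/2.71 = 1.379 mA.
(Check via current divider: I_total = 4.291 mA; share G_k/ΣG = 0.3213 → same result.)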